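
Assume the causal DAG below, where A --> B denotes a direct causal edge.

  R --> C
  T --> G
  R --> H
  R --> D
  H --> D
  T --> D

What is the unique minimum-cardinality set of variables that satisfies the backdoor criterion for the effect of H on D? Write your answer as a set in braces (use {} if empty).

Variables eligible for adjustment (non-descendants of H, excluding H and D): {C, G, R, T}.
Backdoor paths from H to D:
  P1: H <- R -> D
The empty set is not sufficient: P1 (H <- R -> D) has no collider blocking it and no conditioned non-collider, so it is open.
Try {R}:
  P1: blocked at fork node R ∈ conditioning set.
{R} contains no descendant of H and blocks every backdoor path.
No other singleton works — e.g. {T} leaves P1 open — so {R} is the unique smallest valid adjustment set.

{R}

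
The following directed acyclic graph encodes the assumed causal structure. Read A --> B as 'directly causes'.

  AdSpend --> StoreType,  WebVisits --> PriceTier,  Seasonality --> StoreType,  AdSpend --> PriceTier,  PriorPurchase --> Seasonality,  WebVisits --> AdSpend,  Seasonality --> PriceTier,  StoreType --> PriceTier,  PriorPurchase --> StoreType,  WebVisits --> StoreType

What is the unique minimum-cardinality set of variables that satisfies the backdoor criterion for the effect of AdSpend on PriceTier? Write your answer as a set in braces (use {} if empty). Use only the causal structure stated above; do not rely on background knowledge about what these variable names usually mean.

{WebVisits}

Variables eligible for adjustment (non-descendants of AdSpend, excluding AdSpend and PriceTier): {PriorPurchase, Seasonality, WebVisits}.
Backdoor paths from AdSpend to PriceTier:
  P1: AdSpend <- WebVisits -> StoreType <- PriorPurchase -> Seasonality -> PriceTier
  P2: AdSpend <- WebVisits -> StoreType <- Seasonality -> PriceTier
  P3: AdSpend <- WebVisits -> StoreType -> PriceTier
  P4: AdSpend <- WebVisits -> PriceTier
The empty set is not sufficient: P3 (AdSpend <- WebVisits -> StoreType -> PriceTier) has no collider blocking it and no conditioned non-collider, so it is open.
Try {WebVisits}:
  P1: blocked at fork node WebVisits ∈ conditioning set.
  P2: blocked at fork node WebVisits ∈ conditioning set.
  P3: blocked at fork node WebVisits ∈ conditioning set.
  P4: blocked at fork node WebVisits ∈ conditioning set.
{WebVisits} contains no descendant of AdSpend and blocks every backdoor path.
No other singleton works — e.g. {PriorPurchase} leaves P3 open — so {WebVisits} is the unique smallest valid adjustment set.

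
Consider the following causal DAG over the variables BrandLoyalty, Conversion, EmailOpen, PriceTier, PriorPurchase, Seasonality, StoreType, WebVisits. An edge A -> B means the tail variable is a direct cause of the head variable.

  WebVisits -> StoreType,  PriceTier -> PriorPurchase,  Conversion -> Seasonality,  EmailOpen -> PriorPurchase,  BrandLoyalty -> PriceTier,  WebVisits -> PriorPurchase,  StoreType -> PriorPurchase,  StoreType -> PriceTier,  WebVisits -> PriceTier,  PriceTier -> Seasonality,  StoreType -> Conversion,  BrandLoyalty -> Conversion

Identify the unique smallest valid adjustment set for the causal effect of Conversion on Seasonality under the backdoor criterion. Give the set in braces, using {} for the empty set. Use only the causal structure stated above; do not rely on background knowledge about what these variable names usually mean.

Variables eligible for adjustment (non-descendants of Conversion, excluding Conversion and Seasonality): {BrandLoyalty, EmailOpen, PriceTier, PriorPurchase, StoreType, WebVisits}.
Backdoor paths from Conversion to Seasonality:
  P1: Conversion <- BrandLoyalty -> PriceTier -> Seasonality
  P2: Conversion <- StoreType <- WebVisits -> PriceTier -> Seasonality
  P3: Conversion <- StoreType <- WebVisits -> PriorPurchase <- PriceTier -> Seasonality
  P4: Conversion <- StoreType -> PriceTier -> Seasonality
  P5: Conversion <- StoreType -> PriorPurchase <- WebVisits -> PriceTier -> Seasonality
  P6: Conversion <- StoreType -> PriorPurchase <- PriceTier -> Seasonality
The empty set is not sufficient: P1 (Conversion <- BrandLoyalty -> PriceTier -> Seasonality) has no collider blocking it and no conditioned non-collider, so it is open.
Try {PriceTier}:
  P1: blocked at chain node PriceTier ∈ conditioning set.
  P2: blocked at chain node PriceTier ∈ conditioning set.
  P3: blocked at collider PriorPurchase (neither it nor any descendant is in the conditioning set).
  P4: blocked at chain node PriceTier ∈ conditioning set.
  P5: blocked at collider PriorPurchase (neither it nor any descendant is in the conditioning set).
  P6: blocked at collider PriorPurchase (neither it nor any descendant is in the conditioning set).
{PriceTier} contains no descendant of Conversion and blocks every backdoor path.
No other singleton works — e.g. {BrandLoyalty} leaves P2 open — so {PriceTier} is the unique smallest valid adjustment set.

{PriceTier}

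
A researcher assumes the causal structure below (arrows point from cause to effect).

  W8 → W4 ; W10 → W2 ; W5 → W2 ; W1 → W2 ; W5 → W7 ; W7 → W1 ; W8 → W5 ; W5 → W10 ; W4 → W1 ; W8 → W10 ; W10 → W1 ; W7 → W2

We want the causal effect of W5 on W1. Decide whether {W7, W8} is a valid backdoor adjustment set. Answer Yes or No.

No

Backdoor paths from W5 to W1 (paths whose first edge points into W5):
  P1: W5 <- W8 -> W4 -> W1
  P2: W5 <- W8 -> W10 -> W1
  P3: W5 <- W8 -> W10 -> W2 <- W7 -> W1
  P4: W5 <- W8 -> W10 -> W2 <- W1
Condition 1 (no descendant of W5 in the set): FAILS — W7 is a descendant of W5.
Condition 2 (every backdoor path blocked by {W7, W8}):
  P1: blocked at fork node W8 ∈ conditioning set.
  P2: blocked at fork node W8 ∈ conditioning set.
  P3: blocked at fork node W8 ∈ conditioning set.
  P4: blocked at fork node W8 ∈ conditioning set.
{W7, W8} does not satisfy the backdoor criterion.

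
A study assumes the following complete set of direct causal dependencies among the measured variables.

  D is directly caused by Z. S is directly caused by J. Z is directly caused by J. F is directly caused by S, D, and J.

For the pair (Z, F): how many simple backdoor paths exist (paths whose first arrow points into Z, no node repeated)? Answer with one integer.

2

A backdoor path from Z to F is any simple undirected path whose first edge points into Z (i.e. leaves Z via a parent).
Parents of Z: {J}.
Enumerating:
  P1: Z <- J -> S -> F
  P2: Z <- J -> F
That exhausts the simple backdoor paths. Count: 2.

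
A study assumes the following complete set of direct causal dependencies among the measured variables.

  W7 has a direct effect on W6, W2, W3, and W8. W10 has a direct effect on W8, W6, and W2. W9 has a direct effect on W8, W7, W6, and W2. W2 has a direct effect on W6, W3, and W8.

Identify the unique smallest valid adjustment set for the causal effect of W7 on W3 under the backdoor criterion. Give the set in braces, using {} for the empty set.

Variables eligible for adjustment (non-descendants of W7, excluding W7 and W3): {W10, W9}.
Backdoor paths from W7 to W3:
  P1: W7 <- W9 -> W2 -> W3
  P2: W7 <- W9 -> W8 <- W10 -> W2 -> W3
  P3: W7 <- W9 -> W8 <- W10 -> W6 <- W2 -> W3
  P4: W7 <- W9 -> W8 <- W2 -> W3
  P5: W7 <- W9 -> W6 <- W10 -> W2 -> W3
  P6: W7 <- W9 -> W6 <- W10 -> W8 <- W2 -> W3
  P7: W7 <- W9 -> W6 <- W2 -> W3
The empty set is not sufficient: P1 (W7 <- W9 -> W2 -> W3) has no collider blocking it and no conditioned non-collider, so it is open.
Try {W9}:
  P1: blocked at fork node W9 ∈ conditioning set.
  P2: blocked at fork node W9 ∈ conditioning set.
  P3: blocked at fork node W9 ∈ conditioning set.
  P4: blocked at fork node W9 ∈ conditioning set.
  P5: blocked at fork node W9 ∈ conditioning set.
  P6: blocked at fork node W9 ∈ conditioning set.
  P7: blocked at fork node W9 ∈ conditioning set.
{W9} contains no descendant of W7 and blocks every backdoor path.
No other singleton works — e.g. {W10} leaves P1 open — so {W9} is the unique smallest valid adjustment set.

{W9}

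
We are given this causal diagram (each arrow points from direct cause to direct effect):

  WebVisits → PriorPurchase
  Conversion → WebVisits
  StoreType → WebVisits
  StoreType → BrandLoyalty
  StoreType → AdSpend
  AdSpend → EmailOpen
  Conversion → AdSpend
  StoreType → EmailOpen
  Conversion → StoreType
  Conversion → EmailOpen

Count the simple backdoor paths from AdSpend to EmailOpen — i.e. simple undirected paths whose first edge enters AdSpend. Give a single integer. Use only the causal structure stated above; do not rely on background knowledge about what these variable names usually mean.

A backdoor path from AdSpend to EmailOpen is any simple undirected path whose first edge points into AdSpend (i.e. leaves AdSpend via a parent).
Parents of AdSpend: {Conversion, StoreType}.
Enumerating:
  P1: AdSpend <- Conversion -> StoreType -> EmailOpen
  P2: AdSpend <- Conversion -> EmailOpen
  P3: AdSpend <- Conversion -> WebVisits <- StoreType -> EmailOpen
  P4: AdSpend <- StoreType <- Conversion -> EmailOpen
  P5: AdSpend <- StoreType -> EmailOpen
  P6: AdSpend <- StoreType -> WebVisits <- Conversion -> EmailOpen
That exhausts the simple backdoor paths. Count: 6.

6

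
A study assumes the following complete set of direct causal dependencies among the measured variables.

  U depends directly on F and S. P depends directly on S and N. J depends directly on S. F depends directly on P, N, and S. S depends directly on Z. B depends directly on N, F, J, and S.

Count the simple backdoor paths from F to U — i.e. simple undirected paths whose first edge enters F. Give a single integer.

7

A backdoor path from F to U is any simple undirected path whose first edge points into F (i.e. leaves F via a parent).
Parents of F: {N, P, S}.
Enumerating:
  P1: F <- N -> P <- S -> U
  P2: F <- N -> B <- S -> U
  P3: F <- N -> B <- J <- S -> U
  P4: F <- S -> U
  P5: F <- P <- N -> B <- S -> U
  P6: F <- P <- N -> B <- J <- S -> U
  P7: F <- P <- S -> U
That exhausts the simple backdoor paths. Count: 7.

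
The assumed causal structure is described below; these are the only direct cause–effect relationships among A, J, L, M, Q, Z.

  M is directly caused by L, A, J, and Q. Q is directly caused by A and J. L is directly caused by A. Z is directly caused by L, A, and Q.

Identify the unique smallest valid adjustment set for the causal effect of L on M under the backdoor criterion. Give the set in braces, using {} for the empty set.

{A}

Variables eligible for adjustment (non-descendants of L, excluding L and M): {A, J, Q}.
Backdoor paths from L to M:
  P1: L <- A -> Q <- J -> M
  P2: L <- A -> Q -> M
  P3: L <- A -> M
  P4: L <- A -> Z <- Q <- J -> M
  P5: L <- A -> Z <- Q -> M
The empty set is not sufficient: P2 (L <- A -> Q -> M) has no collider blocking it and no conditioned non-collider, so it is open.
Try {A}:
  P1: blocked at fork node A ∈ conditioning set.
  P2: blocked at fork node A ∈ conditioning set.
  P3: blocked at fork node A ∈ conditioning set.
  P4: blocked at fork node A ∈ conditioning set.
  P5: blocked at fork node A ∈ conditioning set.
{A} contains no descendant of L and blocks every backdoor path.
No other singleton works — e.g. {J} leaves P2 open — so {A} is the unique smallest valid adjustment set.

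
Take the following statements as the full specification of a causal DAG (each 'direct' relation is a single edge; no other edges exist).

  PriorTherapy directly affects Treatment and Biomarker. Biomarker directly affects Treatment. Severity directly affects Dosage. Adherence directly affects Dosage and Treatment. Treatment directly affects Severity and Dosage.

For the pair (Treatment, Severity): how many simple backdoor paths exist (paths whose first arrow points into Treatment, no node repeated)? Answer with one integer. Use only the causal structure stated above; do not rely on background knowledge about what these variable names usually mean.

1

A backdoor path from Treatment to Severity is any simple undirected path whose first edge points into Treatment (i.e. leaves Treatment via a parent).
Parents of Treatment: {Adherence, Biomarker, PriorTherapy}.
Enumerating:
  P1: Treatment <- Adherence -> Dosage <- Severity
That exhausts the simple backdoor paths. Count: 1.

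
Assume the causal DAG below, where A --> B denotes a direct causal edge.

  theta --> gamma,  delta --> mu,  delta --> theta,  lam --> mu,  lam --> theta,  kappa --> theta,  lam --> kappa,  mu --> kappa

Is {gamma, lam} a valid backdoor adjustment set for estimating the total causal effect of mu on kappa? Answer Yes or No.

No

Backdoor paths from mu to kappa (paths whose first edge points into mu):
  P1: mu <- delta -> theta <- lam -> kappa
  P2: mu <- delta -> theta <- kappa
  P3: mu <- lam -> kappa
  P4: mu <- lam -> theta <- kappa
Condition 1 (no descendant of mu in the set): FAILS — gamma is a descendant of mu.
Condition 2 (every backdoor path blocked by {gamma, lam}):
  P1: blocked at fork node lam ∈ conditioning set.
  P2: open — collider(s) theta are conditioned on (or have a conditioned descendant) and no non-collider on the path is in the set.
  P3: blocked at fork node lam ∈ conditioning set.
  P4: blocked at fork node lam ∈ conditioning set.
{gamma, lam} does not satisfy the backdoor criterion.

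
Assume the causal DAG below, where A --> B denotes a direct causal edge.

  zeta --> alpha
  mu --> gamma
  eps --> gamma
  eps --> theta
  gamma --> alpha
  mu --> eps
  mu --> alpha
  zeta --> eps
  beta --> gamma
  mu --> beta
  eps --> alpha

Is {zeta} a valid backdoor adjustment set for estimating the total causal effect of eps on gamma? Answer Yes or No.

Backdoor paths from eps to gamma (paths whose first edge points into eps):
  P1: eps <- mu -> beta -> gamma
  P2: eps <- mu -> gamma
  P3: eps <- mu -> alpha <- gamma
  P4: eps <- zeta -> alpha <- mu -> beta -> gamma
  P5: eps <- zeta -> alpha <- mu -> gamma
  P6: eps <- zeta -> alpha <- gamma
Condition 1 (no descendant of eps in the set): holds — descendants of eps are {alpha, gamma, theta}; none are in {zeta}.
Condition 2 (every backdoor path blocked by {zeta}):
  P1: open — no interior node is in the conditioning set.
  P2: open — no interior node is in the conditioning set.
  P3: blocked at collider alpha (neither it nor any descendant is in the conditioning set).
  P4: blocked at fork node zeta ∈ conditioning set.
  P5: blocked at fork node zeta ∈ conditioning set.
  P6: blocked at fork node zeta ∈ conditioning set.
{zeta} does not satisfy the backdoor criterion.

No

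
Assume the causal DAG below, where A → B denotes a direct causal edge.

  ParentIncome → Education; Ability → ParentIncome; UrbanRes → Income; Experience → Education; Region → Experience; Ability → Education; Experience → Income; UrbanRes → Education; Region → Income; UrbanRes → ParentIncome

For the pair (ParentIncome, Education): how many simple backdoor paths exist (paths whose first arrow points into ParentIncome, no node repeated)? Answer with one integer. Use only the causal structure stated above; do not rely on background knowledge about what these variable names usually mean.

A backdoor path from ParentIncome to Education is any simple undirected path whose first edge points into ParentIncome (i.e. leaves ParentIncome via a parent).
Parents of ParentIncome: {Ability, UrbanRes}.
Enumerating:
  P1: ParentIncome <- Ability -> Education
  P2: ParentIncome <- UrbanRes -> Education
  P3: ParentIncome <- UrbanRes -> Income <- Region -> Experience -> Education
  P4: ParentIncome <- UrbanRes -> Income <- Experience -> Education
That exhausts the simple backdoor paths. Count: 4.

4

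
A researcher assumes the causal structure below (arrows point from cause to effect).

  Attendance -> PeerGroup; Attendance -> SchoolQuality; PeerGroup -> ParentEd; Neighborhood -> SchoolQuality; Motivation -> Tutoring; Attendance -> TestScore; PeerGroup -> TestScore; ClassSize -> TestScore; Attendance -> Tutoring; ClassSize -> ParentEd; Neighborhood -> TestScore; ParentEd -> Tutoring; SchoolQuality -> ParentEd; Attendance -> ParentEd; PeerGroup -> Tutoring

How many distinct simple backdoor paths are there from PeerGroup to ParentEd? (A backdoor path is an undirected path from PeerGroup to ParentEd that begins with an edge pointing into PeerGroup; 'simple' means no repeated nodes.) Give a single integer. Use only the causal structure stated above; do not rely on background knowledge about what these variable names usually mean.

A backdoor path from PeerGroup to ParentEd is any simple undirected path whose first edge points into PeerGroup (i.e. leaves PeerGroup via a parent).
Parents of PeerGroup: {Attendance}.
Enumerating:
  P1: PeerGroup <- Attendance -> SchoolQuality <- Neighborhood -> TestScore <- ClassSize -> ParentEd
  P2: PeerGroup <- Attendance -> SchoolQuality -> ParentEd
  P3: PeerGroup <- Attendance -> ParentEd
  P4: PeerGroup <- Attendance -> TestScore <- Neighborhood -> SchoolQuality -> ParentEd
  P5: PeerGroup <- Attendance -> TestScore <- ClassSize -> ParentEd
  P6: PeerGroup <- Attendance -> Tutoring <- ParentEd
That exhausts the simple backdoor paths. Count: 6.

6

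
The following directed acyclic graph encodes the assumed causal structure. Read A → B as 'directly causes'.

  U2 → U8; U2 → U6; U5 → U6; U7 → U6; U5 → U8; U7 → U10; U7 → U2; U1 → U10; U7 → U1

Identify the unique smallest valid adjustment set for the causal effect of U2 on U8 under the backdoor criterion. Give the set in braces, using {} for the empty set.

{}

Variables eligible for adjustment (non-descendants of U2, excluding U2 and U8): {U1, U10, U5, U7}.
Backdoor paths from U2 to U8:
  P1: U2 <- U7 -> U6 <- U5 -> U8
Each backdoor path contains an unconditioned collider, so every path is already blocked with the empty conditioning set:
  P1: blocked at collider U6 (neither it nor any descendant is in the conditioning set).
The empty set is therefore the unique smallest valid set.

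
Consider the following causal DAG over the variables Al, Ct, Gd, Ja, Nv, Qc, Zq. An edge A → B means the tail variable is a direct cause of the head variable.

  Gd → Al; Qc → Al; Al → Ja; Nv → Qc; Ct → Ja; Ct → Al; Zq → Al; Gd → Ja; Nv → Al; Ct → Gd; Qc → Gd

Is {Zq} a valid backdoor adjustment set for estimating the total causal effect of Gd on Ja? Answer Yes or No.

Backdoor paths from Gd to Ja (paths whose first edge points into Gd):
  P1: Gd <- Qc <- Nv -> Al <- Ct -> Ja
  P2: Gd <- Qc <- Nv -> Al -> Ja
  P3: Gd <- Qc -> Al <- Ct -> Ja
  P4: Gd <- Qc -> Al -> Ja
  P5: Gd <- Ct -> Al -> Ja
  P6: Gd <- Ct -> Ja
Condition 1 (no descendant of Gd in the set): holds — descendants of Gd are {Al, Ja}; none are in {Zq}.
Condition 2 (every backdoor path blocked by {Zq}):
  P1: blocked at collider Al (neither it nor any descendant is in the conditioning set).
  P2: open — no interior node is in the conditioning set.
  P3: blocked at collider Al (neither it nor any descendant is in the conditioning set).
  P4: open — no interior node is in the conditioning set.
  P5: open — no interior node is in the conditioning set.
  P6: open — no interior node is in the conditioning set.
{Zq} does not satisfy the backdoor criterion.

No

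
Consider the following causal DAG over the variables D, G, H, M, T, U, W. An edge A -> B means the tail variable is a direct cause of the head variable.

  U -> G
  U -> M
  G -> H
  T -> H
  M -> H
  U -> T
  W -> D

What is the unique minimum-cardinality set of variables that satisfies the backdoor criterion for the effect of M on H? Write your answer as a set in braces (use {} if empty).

Variables eligible for adjustment (non-descendants of M, excluding M and H): {D, G, T, U, W}.
Backdoor paths from M to H:
  P1: M <- U -> T -> H
  P2: M <- U -> G -> H
The empty set is not sufficient: P1 (M <- U -> T -> H) has no collider blocking it and no conditioned non-collider, so it is open.
Try {U}:
  P1: blocked at fork node U ∈ conditioning set.
  P2: blocked at fork node U ∈ conditioning set.
{U} contains no descendant of M and blocks every backdoor path.
No other singleton works — e.g. {W} leaves P1 open — so {U} is the unique smallest valid adjustment set.

{U}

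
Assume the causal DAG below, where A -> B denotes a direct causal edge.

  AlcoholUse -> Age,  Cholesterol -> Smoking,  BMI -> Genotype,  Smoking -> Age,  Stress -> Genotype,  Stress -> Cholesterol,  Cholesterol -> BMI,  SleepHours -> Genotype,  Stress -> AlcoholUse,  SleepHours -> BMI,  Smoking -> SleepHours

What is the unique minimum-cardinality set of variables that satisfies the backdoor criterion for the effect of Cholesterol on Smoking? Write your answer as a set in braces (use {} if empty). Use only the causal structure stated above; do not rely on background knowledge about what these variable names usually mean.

Variables eligible for adjustment (non-descendants of Cholesterol, excluding Cholesterol and Smoking): {AlcoholUse, Stress}.
Backdoor paths from Cholesterol to Smoking:
  P1: Cholesterol <- Stress -> Genotype <- SleepHours <- Smoking
  P2: Cholesterol <- Stress -> Genotype <- BMI <- SleepHours <- Smoking
  P3: Cholesterol <- Stress -> AlcoholUse -> Age <- Smoking
Each backdoor path contains an unconditioned collider, so every path is already blocked with the empty conditioning set:
  P1: blocked at collider Genotype (neither it nor any descendant is in the conditioning set).
  P2: blocked at collider Genotype (neither it nor any descendant is in the conditioning set).
  P3: blocked at collider Age (neither it nor any descendant is in the conditioning set).
The empty set is therefore the unique smallest valid set.

{}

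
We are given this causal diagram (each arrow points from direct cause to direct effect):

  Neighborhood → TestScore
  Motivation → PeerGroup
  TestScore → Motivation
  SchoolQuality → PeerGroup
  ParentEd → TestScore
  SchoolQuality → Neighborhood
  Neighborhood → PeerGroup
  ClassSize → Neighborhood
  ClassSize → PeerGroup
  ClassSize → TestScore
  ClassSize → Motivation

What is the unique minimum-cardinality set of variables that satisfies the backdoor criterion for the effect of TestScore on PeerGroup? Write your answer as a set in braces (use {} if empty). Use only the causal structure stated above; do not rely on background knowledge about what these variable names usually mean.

{ClassSize, Neighborhood}

Variables eligible for adjustment (non-descendants of TestScore, excluding TestScore and PeerGroup): {ClassSize, Neighborhood, ParentEd, SchoolQuality}.
Backdoor paths from TestScore to PeerGroup:
  P1: TestScore <- ClassSize -> Neighborhood <- SchoolQuality -> PeerGroup
  P2: TestScore <- ClassSize -> Neighborhood -> PeerGroup
  P3: TestScore <- ClassSize -> Motivation -> PeerGroup
  P4: TestScore <- ClassSize -> PeerGroup
  P5: TestScore <- Neighborhood <- ClassSize -> Motivation -> PeerGroup
  P6: TestScore <- Neighborhood <- ClassSize -> PeerGroup
  P7: TestScore <- Neighborhood <- SchoolQuality -> PeerGroup
  P8: TestScore <- Neighborhood -> PeerGroup
The empty set is not sufficient: P2 (TestScore <- ClassSize -> Neighborhood -> PeerGroup) has no collider blocking it and no conditioned non-collider, so it is open.
Try {ClassSize, Neighborhood}:
  P1: blocked at fork node ClassSize ∈ conditioning set.
  P2: blocked at fork node ClassSize ∈ conditioning set.
  P3: blocked at fork node ClassSize ∈ conditioning set.
  P4: blocked at fork node ClassSize ∈ conditioning set.
  P5: blocked at chain node Neighborhood ∈ conditioning set.
  P6: blocked at chain node Neighborhood ∈ conditioning set.
  P7: blocked at chain node Neighborhood ∈ conditioning set.
  P8: blocked at fork node Neighborhood ∈ conditioning set.
{ClassSize, Neighborhood} contains no descendant of TestScore and blocks every backdoor path.
Every element of {ClassSize, Neighborhood} is needed (dropping ClassSize leaves P1 open; dropping Neighborhood leaves P7 open), so no proper subset is valid.
Among all size-2 subsets of the eligible variables, only {ClassSize, Neighborhood} blocks every backdoor path, so it is the unique smallest valid adjustment set.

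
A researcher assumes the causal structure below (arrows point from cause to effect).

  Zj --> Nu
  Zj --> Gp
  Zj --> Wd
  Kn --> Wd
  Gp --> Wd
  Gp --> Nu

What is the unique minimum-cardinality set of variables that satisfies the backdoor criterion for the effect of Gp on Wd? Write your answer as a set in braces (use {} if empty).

Variables eligible for adjustment (non-descendants of Gp, excluding Gp and Wd): {Kn, Zj}.
Backdoor paths from Gp to Wd:
  P1: Gp <- Zj -> Wd
The empty set is not sufficient: P1 (Gp <- Zj -> Wd) has no collider blocking it and no conditioned non-collider, so it is open.
Try {Zj}:
  P1: blocked at fork node Zj ∈ conditioning set.
{Zj} contains no descendant of Gp and blocks every backdoor path.
No other singleton works — e.g. {Kn} leaves P1 open — so {Zj} is the unique smallest valid adjustment set.

{Zj}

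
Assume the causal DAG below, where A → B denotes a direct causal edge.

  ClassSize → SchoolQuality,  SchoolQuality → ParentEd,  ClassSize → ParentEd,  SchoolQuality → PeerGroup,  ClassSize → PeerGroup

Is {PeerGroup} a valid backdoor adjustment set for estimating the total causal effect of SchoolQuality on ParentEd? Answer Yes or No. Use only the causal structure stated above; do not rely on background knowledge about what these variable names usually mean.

No

Backdoor paths from SchoolQuality to ParentEd (paths whose first edge points into SchoolQuality):
  P1: SchoolQuality <- ClassSize -> ParentEd
Condition 1 (no descendant of SchoolQuality in the set): FAILS — PeerGroup is a descendant of SchoolQuality.
Condition 2 (every backdoor path blocked by {PeerGroup}):
  P1: open — no interior node is in the conditioning set.
{PeerGroup} does not satisfy the backdoor criterion.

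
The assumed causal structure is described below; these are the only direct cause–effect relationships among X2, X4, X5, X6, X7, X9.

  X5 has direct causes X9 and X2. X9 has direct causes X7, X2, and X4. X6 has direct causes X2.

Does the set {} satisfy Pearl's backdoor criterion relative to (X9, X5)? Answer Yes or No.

No

Backdoor paths from X9 to X5 (paths whose first edge points into X9):
  P1: X9 <- X2 -> X5
Condition 1 (no descendant of X9 in the set): holds — descendants of X9 are {X5}; none are in {}.
Condition 2 (every backdoor path blocked by {}):
  P1: open — no interior node is in the conditioning set.
{} does not satisfy the backdoor criterion.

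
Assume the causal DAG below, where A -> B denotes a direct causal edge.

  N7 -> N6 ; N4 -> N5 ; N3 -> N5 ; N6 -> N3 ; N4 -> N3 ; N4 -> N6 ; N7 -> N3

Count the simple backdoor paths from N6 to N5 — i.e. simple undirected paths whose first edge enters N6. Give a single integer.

4

A backdoor path from N6 to N5 is any simple undirected path whose first edge points into N6 (i.e. leaves N6 via a parent).
Parents of N6: {N4, N7}.
Enumerating:
  P1: N6 <- N4 -> N3 -> N5
  P2: N6 <- N4 -> N5
  P3: N6 <- N7 -> N3 <- N4 -> N5
  P4: N6 <- N7 -> N3 -> N5
That exhausts the simple backdoor paths. Count: 4.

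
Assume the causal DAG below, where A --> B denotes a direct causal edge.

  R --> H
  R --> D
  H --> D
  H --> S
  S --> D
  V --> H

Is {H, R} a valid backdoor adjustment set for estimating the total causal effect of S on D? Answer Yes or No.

Backdoor paths from S to D (paths whose first edge points into S):
  P1: S <- H <- R -> D
  P2: S <- H -> D
Condition 1 (no descendant of S in the set): holds — descendants of S are {D}; none are in {H, R}.
Condition 2 (every backdoor path blocked by {H, R}):
  P1: blocked at chain node H ∈ conditioning set.
  P2: blocked at fork node H ∈ conditioning set.
{H, R} satisfies the backdoor criterion.

Yes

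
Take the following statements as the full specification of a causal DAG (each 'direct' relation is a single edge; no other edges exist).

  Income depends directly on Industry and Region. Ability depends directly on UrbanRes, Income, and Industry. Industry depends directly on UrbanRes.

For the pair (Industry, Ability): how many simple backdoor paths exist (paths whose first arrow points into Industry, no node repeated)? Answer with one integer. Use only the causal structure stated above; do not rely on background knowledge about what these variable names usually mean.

1

A backdoor path from Industry to Ability is any simple undirected path whose first edge points into Industry (i.e. leaves Industry via a parent).
Parents of Industry: {UrbanRes}.
Enumerating:
  P1: Industry <- UrbanRes -> Ability
That exhausts the simple backdoor paths. Count: 1.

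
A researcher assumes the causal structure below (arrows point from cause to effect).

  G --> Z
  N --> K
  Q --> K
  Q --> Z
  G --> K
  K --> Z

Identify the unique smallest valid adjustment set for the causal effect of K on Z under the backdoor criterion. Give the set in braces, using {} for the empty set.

{G, Q}

Variables eligible for adjustment (non-descendants of K, excluding K and Z): {G, N, Q}.
Backdoor paths from K to Z:
  P1: K <- Q -> Z
  P2: K <- G -> Z
The empty set is not sufficient: P1 (K <- Q -> Z) has no collider blocking it and no conditioned non-collider, so it is open.
Try {G, Q}:
  P1: blocked at fork node Q ∈ conditioning set.
  P2: blocked at fork node G ∈ conditioning set.
{G, Q} contains no descendant of K and blocks every backdoor path.
Every element of {G, Q} is needed (dropping G leaves P2 open; dropping Q leaves P1 open), so no proper subset is valid.
Among all size-2 subsets of the eligible variables, only {G, Q} blocks every backdoor path, so it is the unique smallest valid adjustment set.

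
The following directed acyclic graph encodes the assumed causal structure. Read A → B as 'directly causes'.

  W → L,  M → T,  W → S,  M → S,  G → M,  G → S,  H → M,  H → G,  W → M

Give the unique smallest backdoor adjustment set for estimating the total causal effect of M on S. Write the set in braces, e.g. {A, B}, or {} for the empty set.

{G, W}

Variables eligible for adjustment (non-descendants of M, excluding M and S): {G, H, L, W}.
Backdoor paths from M to S:
  P1: M <- H -> G -> S
  P2: M <- W -> S
  P3: M <- G -> S
The empty set is not sufficient: P1 (M <- H -> G -> S) has no collider blocking it and no conditioned non-collider, so it is open.
Try {G, W}:
  P1: blocked at chain node G ∈ conditioning set.
  P2: blocked at fork node W ∈ conditioning set.
  P3: blocked at fork node G ∈ conditioning set.
{G, W} contains no descendant of M and blocks every backdoor path.
Every element of {G, W} is needed (dropping G leaves P1 open; dropping W leaves P2 open), so no proper subset is valid.
Among all size-2 subsets of the eligible variables, only {G, W} blocks every backdoor path, so it is the unique smallest valid adjustment set.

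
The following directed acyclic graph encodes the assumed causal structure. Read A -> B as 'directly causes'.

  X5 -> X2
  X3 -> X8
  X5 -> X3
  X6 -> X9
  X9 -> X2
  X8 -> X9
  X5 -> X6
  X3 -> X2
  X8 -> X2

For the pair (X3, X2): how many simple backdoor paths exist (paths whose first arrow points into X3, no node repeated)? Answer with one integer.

3

A backdoor path from X3 to X2 is any simple undirected path whose first edge points into X3 (i.e. leaves X3 via a parent).
Parents of X3: {X5}.
Enumerating:
  P1: X3 <- X5 -> X6 -> X9 <- X8 -> X2
  P2: X3 <- X5 -> X6 -> X9 -> X2
  P3: X3 <- X5 -> X2
That exhausts the simple backdoor paths. Count: 3.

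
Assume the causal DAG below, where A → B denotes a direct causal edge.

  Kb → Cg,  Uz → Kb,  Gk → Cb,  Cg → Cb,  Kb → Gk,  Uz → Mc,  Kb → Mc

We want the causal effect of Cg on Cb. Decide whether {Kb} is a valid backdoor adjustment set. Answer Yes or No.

Yes

Backdoor paths from Cg to Cb (paths whose first edge points into Cg):
  P1: Cg <- Kb -> Gk -> Cb
Condition 1 (no descendant of Cg in the set): holds — descendants of Cg are {Cb}; none are in {Kb}.
Condition 2 (every backdoor path blocked by {Kb}):
  P1: blocked at fork node Kb ∈ conditioning set.
{Kb} satisfies the backdoor criterion.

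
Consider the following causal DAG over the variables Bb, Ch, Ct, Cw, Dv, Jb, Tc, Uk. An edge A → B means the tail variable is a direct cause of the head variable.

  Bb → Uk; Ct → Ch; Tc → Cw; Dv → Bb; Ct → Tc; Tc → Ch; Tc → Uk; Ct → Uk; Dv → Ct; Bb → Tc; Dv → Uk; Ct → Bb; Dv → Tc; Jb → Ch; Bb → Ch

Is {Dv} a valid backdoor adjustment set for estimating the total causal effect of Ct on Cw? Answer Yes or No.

Yes

Backdoor paths from Ct to Cw (paths whose first edge points into Ct):
  P1: Ct <- Dv -> Bb -> Tc -> Cw
  P2: Ct <- Dv -> Bb -> Uk <- Tc -> Cw
  P3: Ct <- Dv -> Bb -> Ch <- Tc -> Cw
  P4: Ct <- Dv -> Tc -> Cw
  P5: Ct <- Dv -> Uk <- Bb -> Tc -> Cw
  P6: Ct <- Dv -> Uk <- Bb -> Ch <- Tc -> Cw
  P7: Ct <- Dv -> Uk <- Tc -> Cw
Condition 1 (no descendant of Ct in the set): holds — descendants of Ct are {Bb, Ch, Cw, Tc, Uk}; none are in {Dv}.
Condition 2 (every backdoor path blocked by {Dv}):
  P1: blocked at fork node Dv ∈ conditioning set.
  P2: blocked at fork node Dv ∈ conditioning set.
  P3: blocked at fork node Dv ∈ conditioning set.
  P4: blocked at fork node Dv ∈ conditioning set.
  P5: blocked at fork node Dv ∈ conditioning set.
  P6: blocked at fork node Dv ∈ conditioning set.
  P7: blocked at fork node Dv ∈ conditioning set.
{Dv} satisfies the backdoor criterion.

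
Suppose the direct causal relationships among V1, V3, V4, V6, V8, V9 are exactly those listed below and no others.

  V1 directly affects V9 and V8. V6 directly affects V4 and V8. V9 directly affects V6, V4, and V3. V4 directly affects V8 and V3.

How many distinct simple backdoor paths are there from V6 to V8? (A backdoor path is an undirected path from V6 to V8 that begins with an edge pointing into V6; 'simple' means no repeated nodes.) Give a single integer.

3

A backdoor path from V6 to V8 is any simple undirected path whose first edge points into V6 (i.e. leaves V6 via a parent).
Parents of V6: {V9}.
Enumerating:
  P1: V6 <- V9 <- V1 -> V8
  P2: V6 <- V9 -> V4 -> V8
  P3: V6 <- V9 -> V3 <- V4 -> V8
That exhausts the simple backdoor paths. Count: 3.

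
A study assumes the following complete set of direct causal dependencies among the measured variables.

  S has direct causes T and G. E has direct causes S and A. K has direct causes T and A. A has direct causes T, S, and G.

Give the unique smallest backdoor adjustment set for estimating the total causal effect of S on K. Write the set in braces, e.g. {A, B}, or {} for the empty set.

Variables eligible for adjustment (non-descendants of S, excluding S and K): {G, T}.
Backdoor paths from S to K:
  P1: S <- G -> A <- T -> K
  P2: S <- G -> A -> K
  P3: S <- T -> A -> K
  P4: S <- T -> K
The empty set is not sufficient: P2 (S <- G -> A -> K) has no collider blocking it and no conditioned non-collider, so it is open.
Try {G, T}:
  P1: blocked at fork node G ∈ conditioning set.
  P2: blocked at fork node G ∈ conditioning set.
  P3: blocked at fork node T ∈ conditioning set.
  P4: blocked at fork node T ∈ conditioning set.
{G, T} contains no descendant of S and blocks every backdoor path.
Every element of {G, T} is needed (dropping G leaves P2 open; dropping T leaves P3 open), so no proper subset is valid.
Among all size-2 subsets of the eligible variables, only {G, T} blocks every backdoor path, so it is the unique smallest valid adjustment set.

{G, T}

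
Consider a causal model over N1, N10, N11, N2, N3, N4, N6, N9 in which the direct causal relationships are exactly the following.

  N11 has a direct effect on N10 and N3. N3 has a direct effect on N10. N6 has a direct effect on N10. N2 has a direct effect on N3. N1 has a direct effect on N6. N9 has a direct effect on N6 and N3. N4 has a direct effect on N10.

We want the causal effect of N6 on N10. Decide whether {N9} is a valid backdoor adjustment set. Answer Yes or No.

Backdoor paths from N6 to N10 (paths whose first edge points into N6):
  P1: N6 <- N9 -> N3 <- N11 -> N10
  P2: N6 <- N9 -> N3 -> N10
Condition 1 (no descendant of N6 in the set): holds — descendants of N6 are {N10}; none are in {N9}.
Condition 2 (every backdoor path blocked by {N9}):
  P1: blocked at fork node N9 ∈ conditioning set.
  P2: blocked at fork node N9 ∈ conditioning set.
{N9} satisfies the backdoor criterion.

Yes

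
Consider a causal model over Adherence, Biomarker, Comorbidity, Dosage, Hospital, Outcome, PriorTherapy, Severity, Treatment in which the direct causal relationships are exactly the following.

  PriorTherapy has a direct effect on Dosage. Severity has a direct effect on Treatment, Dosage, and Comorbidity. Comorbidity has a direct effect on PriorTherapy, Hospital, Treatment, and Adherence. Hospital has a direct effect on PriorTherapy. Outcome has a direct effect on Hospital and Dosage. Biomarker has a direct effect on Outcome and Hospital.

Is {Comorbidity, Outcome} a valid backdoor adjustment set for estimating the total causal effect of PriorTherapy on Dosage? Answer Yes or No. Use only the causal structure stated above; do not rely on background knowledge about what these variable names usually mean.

Yes

Backdoor paths from PriorTherapy to Dosage (paths whose first edge points into PriorTherapy):
  P1: PriorTherapy <- Comorbidity <- Severity -> Dosage
  P2: PriorTherapy <- Comorbidity -> Hospital <- Biomarker -> Outcome -> Dosage
  P3: PriorTherapy <- Comorbidity -> Hospital <- Outcome -> Dosage
  P4: PriorTherapy <- Comorbidity -> Treatment <- Severity -> Dosage
  P5: PriorTherapy <- Hospital <- Comorbidity <- Severity -> Dosage
  P6: PriorTherapy <- Hospital <- Comorbidity -> Treatment <- Severity -> Dosage
  P7: PriorTherapy <- Hospital <- Biomarker -> Outcome -> Dosage
  P8: PriorTherapy <- Hospital <- Outcome -> Dosage
Condition 1 (no descendant of PriorTherapy in the set): holds — descendants of PriorTherapy are {Dosage}; none are in {Comorbidity, Outcome}.
Condition 2 (every backdoor path blocked by {Comorbidity, Outcome}):
  P1: blocked at chain node Comorbidity ∈ conditioning set.
  P2: blocked at fork node Comorbidity ∈ conditioning set.
  P3: blocked at fork node Comorbidity ∈ conditioning set.
  P4: blocked at fork node Comorbidity ∈ conditioning set.
  P5: blocked at chain node Comorbidity ∈ conditioning set.
  P6: blocked at fork node Comorbidity ∈ conditioning set.
  P7: blocked at chain node Outcome ∈ conditioning set.
  P8: blocked at fork node Outcome ∈ conditioning set.
{Comorbidity, Outcome} satisfies the backdoor criterion.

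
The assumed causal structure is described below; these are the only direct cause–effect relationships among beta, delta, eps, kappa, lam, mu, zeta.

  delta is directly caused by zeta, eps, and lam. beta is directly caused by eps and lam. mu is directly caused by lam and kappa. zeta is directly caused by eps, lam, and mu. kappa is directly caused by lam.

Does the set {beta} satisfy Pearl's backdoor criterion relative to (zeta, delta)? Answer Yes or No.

Backdoor paths from zeta to delta (paths whose first edge points into zeta):
  P1: zeta <- lam -> delta
  P2: zeta <- lam -> beta <- eps -> delta
  P3: zeta <- eps -> delta
  P4: zeta <- eps -> beta <- lam -> delta
  P5: zeta <- mu <- lam -> delta
  P6: zeta <- mu <- lam -> beta <- eps -> delta
  P7: zeta <- mu <- kappa <- lam -> delta
  P8: zeta <- mu <- kappa <- lam -> beta <- eps -> delta
Condition 1 (no descendant of zeta in the set): holds — descendants of zeta are {delta}; none are in {beta}.
Condition 2 (every backdoor path blocked by {beta}):
  P1: open — no interior node is in the conditioning set.
  P2: open — collider(s) beta are conditioned on (or have a conditioned descendant) and no non-collider on the path is in the set.
  P3: open — no interior node is in the conditioning set.
  P4: open — collider(s) beta are conditioned on (or have a conditioned descendant) and no non-collider on the path is in the set.
  P5: open — no interior node is in the conditioning set.
  P6: open — collider(s) beta are conditioned on (or have a conditioned descendant) and no non-collider on the path is in the set.
  P7: open — no interior node is in the conditioning set.
  P8: open — collider(s) beta are conditioned on (or have a conditioned descendant) and no non-collider on the path is in the set.
{beta} does not satisfy the backdoor criterion.

No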